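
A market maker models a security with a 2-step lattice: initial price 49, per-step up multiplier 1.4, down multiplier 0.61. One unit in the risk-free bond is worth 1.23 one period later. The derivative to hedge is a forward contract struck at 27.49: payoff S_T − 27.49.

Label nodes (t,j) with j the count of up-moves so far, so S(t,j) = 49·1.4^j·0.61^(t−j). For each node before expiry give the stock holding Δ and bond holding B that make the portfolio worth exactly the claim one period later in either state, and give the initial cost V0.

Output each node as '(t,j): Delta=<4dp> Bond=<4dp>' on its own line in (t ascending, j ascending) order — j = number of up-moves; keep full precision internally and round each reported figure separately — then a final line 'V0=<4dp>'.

(0,0): Delta=1.0000 Bond=-18.1704
(1,0): Delta=1.0000 Bond=-22.3496
(1,1): Delta=1.0000 Bond=-22.3496
V0=30.8296

Risk-neutral probability p* = (R−d)/(u−d) = (1.23−0.61)/(1.4−0.61) = 0.7848.
Terminal values V(2,·): V(2,0)=-9.2571, V(2,1)=14.3560, V(2,2)=68.5500
Node (1,0) S=29.8900: V=(p*·14.3560+(1−p*)·-9.2571)/1.23=7.5404; Δ=(14.3560−-9.2571)/(41.8460−18.2329)=1.0000; B=V−Δ·S=-22.3496
Node (1,1) S=68.6000: V=(p*·68.5500+(1−p*)·14.3560)/1.23=46.2504; Δ=(68.5500−14.3560)/(96.0400−41.8460)=1.0000; B=V−Δ·S=-22.3496
Node (0,0) S=49.0000: V=(p*·46.2504+(1−p*)·7.5404)/1.23=30.8296; Δ=(46.2504−7.5404)/(68.6000−29.8900)=1.0000; B=V−Δ·S=-18.1704
Root portfolio cost Δ·49+B reproduces V0=30.8296.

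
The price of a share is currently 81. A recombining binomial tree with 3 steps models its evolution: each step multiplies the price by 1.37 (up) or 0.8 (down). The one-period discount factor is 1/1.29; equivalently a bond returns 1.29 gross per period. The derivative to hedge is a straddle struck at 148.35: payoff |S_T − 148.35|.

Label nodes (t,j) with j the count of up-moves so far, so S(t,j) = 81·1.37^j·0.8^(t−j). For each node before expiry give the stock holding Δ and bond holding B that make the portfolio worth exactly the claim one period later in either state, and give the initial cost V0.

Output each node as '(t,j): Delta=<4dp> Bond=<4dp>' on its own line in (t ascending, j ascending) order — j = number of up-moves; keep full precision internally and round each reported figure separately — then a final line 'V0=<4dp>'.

Risk-neutral probability p* = (R−d)/(u−d) = (1.29−0.8)/(1.37−0.8) = 0.8596.
Terminal values V(3,·): V(3,0)=106.8780, V(3,1)=77.3292, V(3,2)=26.7269, V(3,3)=59.9296
Node (2,0) S=51.8400: V=(p*·77.3292+(1−p*)·106.8780)/1.29=63.1600; Δ=(77.3292−106.8780)/(71.0208−41.4720)=-1.0000; B=V−Δ·S=115.0000
Node (2,1) S=88.7760: V=(p*·26.7269+(1−p*)·77.3292)/1.29=26.2240; Δ=(26.7269−77.3292)/(121.6231−71.0208)=-1.0000; B=V−Δ·S=115.0000
Node (2,2) S=152.0289: V=(p*·59.9296+(1−p*)·26.7269)/1.29=42.8446; Δ=(59.9296−26.7269)/(208.2796−121.6231)=0.3832; B=V−Δ·S=-15.4058
Node (1,0) S=64.8000: V=(p*·26.2240+(1−p*)·63.1600)/1.29=24.3473; Δ=(26.2240−63.1600)/(88.7760−51.8400)=-1.0000; B=V−Δ·S=89.1473
Node (1,1) S=110.9700: V=(p*·42.8446+(1−p*)·26.2240)/1.29=31.4046; Δ=(42.8446−26.2240)/(152.0289−88.7760)=0.2628; B=V−Δ·S=2.2456
Node (0,0) S=81.0000: V=(p*·31.4046+(1−p*)·24.3473)/1.29=23.5768; Δ=(31.4046−24.3473)/(110.9700−64.8000)=0.1529; B=V−Δ·S=11.1956
Self-financing check: at every node Δ·S+B equals the discounted successor values.

(0,0): Delta=0.1529 Bond=11.1956
(1,0): Delta=-1.0000 Bond=89.1473
(1,1): Delta=0.2628 Bond=2.2456
(2,0): Delta=-1.0000 Bond=115.0000
(2,1): Delta=-1.0000 Bond=115.0000
(2,2): Delta=0.3832 Bond=-15.4058
V0=23.5768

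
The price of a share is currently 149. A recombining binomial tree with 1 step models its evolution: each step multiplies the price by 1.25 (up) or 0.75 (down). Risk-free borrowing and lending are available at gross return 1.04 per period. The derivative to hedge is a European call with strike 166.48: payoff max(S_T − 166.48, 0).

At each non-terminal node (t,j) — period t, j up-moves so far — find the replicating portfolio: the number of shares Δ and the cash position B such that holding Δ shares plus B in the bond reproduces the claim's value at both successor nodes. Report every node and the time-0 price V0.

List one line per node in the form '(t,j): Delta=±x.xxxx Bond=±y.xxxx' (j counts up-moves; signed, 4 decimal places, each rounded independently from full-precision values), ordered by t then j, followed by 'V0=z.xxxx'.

Under the risk-neutral measure, an up-move has probability p* = (R−d)/(u−d) = 0.5800 and values discount at R = 1.04.
Terminal values V(1,·): V(1,0)=0.0000, V(1,1)=19.7700
Node (0,0) S=149.0000: V=(p*·19.7700+(1−p*)·0.0000)/1.04=11.0256; Δ=(19.7700−0.0000)/(186.2500−111.7500)=0.2654; B=V−Δ·S=-28.5144
Each (Δ,B) replicates both successor values, so the strategy is self-financing and V0 is arbitrage-free.

(0,0): Delta=0.2654 Bond=-28.5144
V0=11.0256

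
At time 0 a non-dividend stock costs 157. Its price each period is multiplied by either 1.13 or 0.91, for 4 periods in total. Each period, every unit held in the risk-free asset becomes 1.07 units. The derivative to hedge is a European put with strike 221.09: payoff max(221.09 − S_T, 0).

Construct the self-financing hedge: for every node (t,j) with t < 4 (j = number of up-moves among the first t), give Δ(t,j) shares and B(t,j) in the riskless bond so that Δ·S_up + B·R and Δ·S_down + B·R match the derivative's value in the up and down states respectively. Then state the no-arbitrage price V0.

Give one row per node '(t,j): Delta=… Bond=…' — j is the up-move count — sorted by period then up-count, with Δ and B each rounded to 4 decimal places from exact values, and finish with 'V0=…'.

(0,0): Delta=-0.6828 Bond=126.3110
(1,0): Delta=-1.0000 Bond=180.4753
(1,1): Delta=-0.5870 Bond=118.1568
(2,0): Delta=-1.0000 Bond=193.1086
(2,1): Delta=-1.0000 Bond=193.1086
(2,2): Delta=-0.4622 Bond=101.4224
(3,0): Delta=-1.0000 Bond=206.6262
(3,1): Delta=-1.0000 Bond=206.6262
(3,2): Delta=-1.0000 Bond=206.6262
(3,3): Delta=-0.2998 Bond=71.7329
V0=19.1160

No-arbitrage ⇒ martingale measure with p* = (R−d)/(u−d) = 0.7273.
Payoff layer (t=4): V(4,0)=113.4273, V(4,1)=87.3990, V(4,2)=55.0781, V(4,3)=14.9433, V(4,4)=0.0000
Node (3,0) S=118.3106: V=(p*·87.3990+(1−p*)·113.4273)/1.07=88.3155; Δ=(87.3990−113.4273)/(133.6910−107.6627)=-1.0000; B=V−Δ·S=206.6262
Node (3,1) S=146.9132: V=(p*·55.0781+(1−p*)·87.3990)/1.07=59.7129; Δ=(55.0781−87.3990)/(166.0119−133.6910)=-1.0000; B=V−Δ·S=206.6262
Node (3,2) S=182.4307: V=(p*·14.9433+(1−p*)·55.0781)/1.07=24.1955; Δ=(14.9433−55.0781)/(206.1467−166.0119)=-1.0000; B=V−Δ·S=206.6262
Node (3,3) S=226.5348: V=(p*·0.0000+(1−p*)·14.9433)/1.07=3.8088; Δ=(0.0000−14.9433)/(255.9844−206.1467)=-0.2998; B=V−Δ·S=71.7329
Node (2,0) S=130.0117: V=(p*·59.7129+(1−p*)·88.3155)/1.07=63.0969; Δ=(59.7129−88.3155)/(146.9132−118.3106)=-1.0000; B=V−Δ·S=193.1086
Node (2,1) S=161.4431: V=(p*·24.1955+(1−p*)·59.7129)/1.07=31.6655; Δ=(24.1955−59.7129)/(182.4307−146.9132)=-1.0000; B=V−Δ·S=193.1086
Node (2,2) S=200.4733: V=(p*·3.8088+(1−p*)·24.1955)/1.07=8.7559; Δ=(3.8088−24.1955)/(226.5348−182.4307)=-0.4622; B=V−Δ·S=101.4224
Node (1,0) S=142.8700: V=(p*·31.6655+(1−p*)·63.0969)/1.07=37.6053; Δ=(31.6655−63.0969)/(161.4431−130.0117)=-1.0000; B=V−Δ·S=180.4753
Node (1,1) S=177.4100: V=(p*·8.7559+(1−p*)·31.6655)/1.07=14.0224; Δ=(8.7559−31.6655)/(200.4733−161.4431)=-0.5870; B=V−Δ·S=118.1568
Node (0,0) S=157.0000: V=(p*·14.0224+(1−p*)·37.6053)/1.07=19.1160; Δ=(14.0224−37.6053)/(177.4100−142.8700)=-0.6828; B=V−Δ·S=126.3110
Each (Δ,B) replicates both successor values, so the strategy is self-financing and V0 is arbitrage-free.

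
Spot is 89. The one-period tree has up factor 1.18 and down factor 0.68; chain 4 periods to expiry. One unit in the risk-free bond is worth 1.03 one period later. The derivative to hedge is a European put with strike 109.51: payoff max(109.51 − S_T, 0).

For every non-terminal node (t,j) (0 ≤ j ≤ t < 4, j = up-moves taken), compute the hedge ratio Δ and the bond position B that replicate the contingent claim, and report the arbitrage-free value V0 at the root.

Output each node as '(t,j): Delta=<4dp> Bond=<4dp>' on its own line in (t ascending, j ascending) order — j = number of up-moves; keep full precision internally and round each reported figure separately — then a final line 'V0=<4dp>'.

(0,0): Delta=-0.5553 Bond=71.1701
(1,0): Delta=-1.0000 Bond=100.2172
(1,1): Delta=-0.4455 Bond=61.7714
(2,0): Delta=-1.0000 Bond=103.2237
(2,1): Delta=-1.0000 Bond=103.2237
(2,2): Delta=-0.3085 Bond=46.6536
(3,0): Delta=-1.0000 Bond=106.3204
(3,1): Delta=-1.0000 Bond=106.3204
(3,2): Delta=-1.0000 Bond=106.3204
(3,3): Delta=-0.1378 Bond=23.0815
V0=21.7465

Since d<R<u, set p* = (R−d)/(u−d) = 0.7000; price each node as the discounted p*-expectation of its children.
Terminal payoffs: V(4,0)=90.4806, V(4,1)=76.4884, V(4,2)=52.2077, V(4,3)=10.0737, V(4,4)=0.0000
Node (3,0) S=27.9844: V=(p*·76.4884+(1−p*)·90.4806)/1.03=78.3359; Δ=(76.4884−90.4806)/(33.0216−19.0294)=-1.0000; B=V−Δ·S=106.3204
Node (3,1) S=48.5612: V=(p*·52.2077+(1−p*)·76.4884)/1.03=57.7591; Δ=(52.2077−76.4884)/(57.3023−33.0216)=-1.0000; B=V−Δ·S=106.3204
Node (3,2) S=84.2680: V=(p*·10.0737+(1−p*)·52.2077)/1.03=22.0523; Δ=(10.0737−52.2077)/(99.4363−57.3023)=-1.0000; B=V−Δ·S=106.3204
Node (3,3) S=146.2298: V=(p*·0.0000+(1−p*)·10.0737)/1.03=2.9341; Δ=(0.0000−10.0737)/(172.5512−99.4363)=-0.1378; B=V−Δ·S=23.0815
Node (2,0) S=41.1536: V=(p*·57.7591+(1−p*)·78.3359)/1.03=62.0701; Δ=(57.7591−78.3359)/(48.5612−27.9844)=-1.0000; B=V−Δ·S=103.2237
Node (2,1) S=71.4136: V=(p*·22.0523+(1−p*)·57.7591)/1.03=31.8101; Δ=(22.0523−57.7591)/(84.2680−48.5612)=-1.0000; B=V−Δ·S=103.2237
Node (2,2) S=123.9236: V=(p*·2.9341+(1−p*)·22.0523)/1.03=8.4171; Δ=(2.9341−22.0523)/(146.2298−84.2680)=-0.3085; B=V−Δ·S=46.6536
Node (1,0) S=60.5200: V=(p*·31.8101+(1−p*)·62.0701)/1.03=39.6972; Δ=(31.8101−62.0701)/(71.4136−41.1536)=-1.0000; B=V−Δ·S=100.2172
Node (1,1) S=105.0200: V=(p*·8.4171+(1−p*)·31.8101)/1.03=14.9854; Δ=(8.4171−31.8101)/(123.9236−71.4136)=-0.4455; B=V−Δ·S=61.7714
Node (0,0) S=89.0000: V=(p*·14.9854+(1−p*)·39.6972)/1.03=21.7465; Δ=(14.9854−39.6972)/(105.0200−60.5200)=-0.5553; B=V−Δ·S=71.1701
Check: Δ(0,0)·S0 + B(0,0) = 21.7465 = V0.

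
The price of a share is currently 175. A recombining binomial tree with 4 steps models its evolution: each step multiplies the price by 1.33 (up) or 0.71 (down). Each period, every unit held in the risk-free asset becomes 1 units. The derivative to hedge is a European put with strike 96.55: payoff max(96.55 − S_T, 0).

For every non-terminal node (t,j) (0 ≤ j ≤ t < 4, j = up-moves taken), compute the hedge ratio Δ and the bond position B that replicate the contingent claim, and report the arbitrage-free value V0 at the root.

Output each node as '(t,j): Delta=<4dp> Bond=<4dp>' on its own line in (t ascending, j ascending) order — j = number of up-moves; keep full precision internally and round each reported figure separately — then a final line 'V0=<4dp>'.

(0,0): Delta=-0.1025 Bond=25.8546
(1,0): Delta=-0.2284 Bond=41.5010
(1,1): Delta=-0.0260 Bond=8.0500
(2,0): Delta=-0.4912 Bond=64.6805
(2,1): Delta=-0.0688 Bond=15.1243
(2,2): Delta=0.0000 Bond=0.0000
(3,0): Delta=-1.0000 Bond=96.5500
(3,1): Delta=-0.1821 Bond=28.4153
(3,2): Delta=0.0000 Bond=0.0000
(3,3): Delta=0.0000 Bond=0.0000
V0=7.9168

Under the risk-neutral measure, an up-move has probability p* = (R−d)/(u−d) = 0.4677 and values discount at R = 1.
Terminal values V(4,·): V(4,0)=52.0796, V(4,1)=13.2462, V(4,2)=0.0000, V(4,3)=0.0000, V(4,4)=0.0000
Node (3,0) S=62.6344: V=(p*·13.2462+(1−p*)·52.0796)/1=33.9156; Δ=(13.2462−52.0796)/(83.3038−44.4704)=-1.0000; B=V−Δ·S=96.5500
Node (3,1) S=117.3293: V=(p*·0.0000+(1−p*)·13.2462)/1=7.0504; Δ=(0.0000−13.2462)/(156.0479−83.3038)=-0.1821; B=V−Δ·S=28.4153
Node (3,2) S=219.7858: V=(p*·0.0000+(1−p*)·0.0000)/1=0.0000; Δ=(0.0000−0.0000)/(292.3151−156.0479)=0.0000; B=V−Δ·S=0.0000
Node (3,3) S=411.7115: V=(p*·0.0000+(1−p*)·0.0000)/1=0.0000; Δ=(0.0000−0.0000)/(547.5763−292.3151)=0.0000; B=V−Δ·S=0.0000
Node (2,0) S=88.2175: V=(p*·7.0504+(1−p*)·33.9156)/1=21.3496; Δ=(7.0504−33.9156)/(117.3293−62.6344)=-0.4912; B=V−Δ·S=64.6805
Node (2,1) S=165.2525: V=(p*·0.0000+(1−p*)·7.0504)/1=3.7526; Δ=(0.0000−7.0504)/(219.7858−117.3293)=-0.0688; B=V−Δ·S=15.1243
Node (2,2) S=309.5575: V=(p*·0.0000+(1−p*)·0.0000)/1=0.0000; Δ=(0.0000−0.0000)/(411.7115−219.7858)=0.0000; B=V−Δ·S=0.0000
Node (1,0) S=124.2500: V=(p*·3.7526+(1−p*)·21.3496)/1=13.1188; Δ=(3.7526−21.3496)/(165.2525−88.2175)=-0.2284; B=V−Δ·S=41.5010
Node (1,1) S=232.7500: V=(p*·0.0000+(1−p*)·3.7526)/1=1.9974; Δ=(0.0000−3.7526)/(309.5575−165.2525)=-0.0260; B=V−Δ·S=8.0500
Node (0,0) S=175.0000: V=(p*·1.9974+(1−p*)·13.1188)/1=7.9168; Δ=(1.9974−13.1188)/(232.7500−124.2500)=-0.1025; B=V−Δ·S=25.8546
Check: Δ(0,0)·S0 + B(0,0) = 7.9168 = V0.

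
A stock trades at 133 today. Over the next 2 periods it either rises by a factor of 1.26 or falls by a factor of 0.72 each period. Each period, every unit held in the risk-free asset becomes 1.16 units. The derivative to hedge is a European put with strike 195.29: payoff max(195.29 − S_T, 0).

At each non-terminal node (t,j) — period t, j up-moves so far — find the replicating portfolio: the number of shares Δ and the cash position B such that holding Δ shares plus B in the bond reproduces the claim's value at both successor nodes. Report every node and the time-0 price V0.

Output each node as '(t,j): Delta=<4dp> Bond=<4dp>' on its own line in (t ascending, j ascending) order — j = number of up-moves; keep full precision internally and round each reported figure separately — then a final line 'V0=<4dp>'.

(0,0): Delta=-0.8449 Bond=132.3265
(1,0): Delta=-1.0000 Bond=168.3534
(1,1): Delta=-0.8247 Bond=150.1226
V0=19.9581

Risk-neutral probability p* = (R−d)/(u−d) = (1.16−0.72)/(1.26−0.72) = 0.8148.
Payoff layer (t=2): V(2,0)=126.3428, V(2,1)=74.6324, V(2,2)=0.0000
  t=1,j=0: stock 95.7600 → up 120.6576 (V=74.6324), down 68.9472 (V=126.3428). Price 72.5934; hedge Δ=-1.0000, bond B=168.3534.
  t=1,j=1: stock 167.5800 → up 211.1508 (V=0.0000), down 120.6576 (V=74.6324). Price 11.9145; hedge Δ=-0.8247, bond B=150.1226.
  t=0,j=0: stock 133.0000 → up 167.5800 (V=11.9145), down 95.7600 (V=72.5934). Price 19.9581; hedge Δ=-0.8449, bond B=132.3265.
Each (Δ,B) replicates both successor values, so the strategy is self-financing and V0 is arbitrage-free.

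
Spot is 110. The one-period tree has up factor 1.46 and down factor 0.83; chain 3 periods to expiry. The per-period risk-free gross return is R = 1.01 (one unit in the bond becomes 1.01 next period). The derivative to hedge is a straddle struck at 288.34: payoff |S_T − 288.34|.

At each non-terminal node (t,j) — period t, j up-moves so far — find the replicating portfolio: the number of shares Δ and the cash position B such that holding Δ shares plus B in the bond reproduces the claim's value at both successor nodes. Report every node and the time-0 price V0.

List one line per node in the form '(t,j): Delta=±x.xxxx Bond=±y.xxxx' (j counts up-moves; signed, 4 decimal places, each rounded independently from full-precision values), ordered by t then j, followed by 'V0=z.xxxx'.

Since d<R<u, set p* = (R−d)/(u−d) = 0.2857; price each node as the discounted p*-expectation of its children.
Terminal payoffs: V(3,0)=225.4434, V(3,1)=177.7027, V(3,2)=93.7249, V(3,3)=53.9950
  t=2,j=0: stock 75.7790 → up 110.6373 (V=177.7027), down 62.8966 (V=225.4434). Price 209.7061; hedge Δ=-1.0000, bond B=285.4851.
  t=2,j=1: stock 133.2980 → up 194.6151 (V=93.7249), down 110.6373 (V=177.7027). Price 152.1871; hedge Δ=-1.0000, bond B=285.4851.
  t=2,j=2: stock 234.4760 → up 342.3350 (V=53.9950), down 194.6151 (V=93.7249). Price 81.5579; hedge Δ=-0.2690, bond B=144.6214.
  t=1,j=0: stock 91.3000 → up 133.2980 (V=152.1871), down 75.7790 (V=209.7061). Price 191.3586; hedge Δ=-1.0000, bond B=282.6586.
  t=1,j=1: stock 160.6000 → up 234.4760 (V=81.5579), down 133.2980 (V=152.1871). Price 130.7004; hedge Δ=-0.6981, bond B=242.8102.
  t=0,j=0: stock 110.0000 → up 160.6000 (V=130.7004), down 91.3000 (V=191.3586). Price 172.3046; hedge Δ=-0.8753, bond B=268.5875.
The time-0 hedge costs 172.3046, which is the no-arbitrage price.

(0,0): Delta=-0.8753 Bond=268.5875
(1,0): Delta=-1.0000 Bond=282.6586
(1,1): Delta=-0.6981 Bond=242.8102
(2,0): Delta=-1.0000 Bond=285.4851
(2,1): Delta=-1.0000 Bond=285.4851
(2,2): Delta=-0.2690 Bond=144.6214
V0=172.3046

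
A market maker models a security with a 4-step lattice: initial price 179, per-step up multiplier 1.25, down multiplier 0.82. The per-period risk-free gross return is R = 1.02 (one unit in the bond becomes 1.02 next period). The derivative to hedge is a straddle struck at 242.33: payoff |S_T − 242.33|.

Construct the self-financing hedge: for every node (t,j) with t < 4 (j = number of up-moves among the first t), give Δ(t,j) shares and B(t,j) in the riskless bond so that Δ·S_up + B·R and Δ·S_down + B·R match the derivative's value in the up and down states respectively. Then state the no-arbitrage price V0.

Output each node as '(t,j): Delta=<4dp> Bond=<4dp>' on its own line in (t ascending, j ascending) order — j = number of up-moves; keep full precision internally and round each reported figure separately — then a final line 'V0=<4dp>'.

(0,0): Delta=-0.2527 Bond=124.5766
(1,0): Delta=-0.7078 Bond=193.8713
(1,1): Delta=0.0907 Bond=50.2445
(2,0): Delta=-1.0000 Bond=232.9200
(2,1): Delta=-0.4873 Bond=157.3017
(2,2): Delta=0.5267 Bond=-70.7109
(3,0): Delta=-1.0000 Bond=237.5784
(3,1): Delta=-1.0000 Bond=237.5784
(3,2): Delta=-0.1006 Bond=71.7474
(3,3): Delta=1.0000 Bond=-237.5784
V0=79.3510

Under the risk-neutral measure, an up-move has probability p* = (R−d)/(u−d) = 0.4651 and values discount at R = 1.02.
Terminal values V(4,·): V(4,0)=161.4002, V(4,1)=118.9614, V(4,2)=54.2681, V(4,3)=44.3497, V(4,4)=194.6817
  t=3,j=0: stock 98.6949 → up 123.3686 (V=118.9614), down 80.9298 (V=161.4002). Price 138.8836; hedge Δ=-1.0000, bond B=237.5784.
  t=3,j=1: stock 150.4495 → up 188.0619 (V=54.2681), down 123.3686 (V=118.9614). Price 87.1289; hedge Δ=-1.0000, bond B=237.5784.
  t=3,j=2: stock 229.3438 → up 286.6797 (V=44.3497), down 188.0619 (V=54.2681). Price 48.6813; hedge Δ=-0.1006, bond B=71.7474.
  t=3,j=3: stock 349.6094 → up 437.0117 (V=194.6817), down 286.6797 (V=44.3497). Price 112.0309; hedge Δ=1.0000, bond B=-237.5784.
  t=2,j=0: stock 120.3596 → up 150.4495 (V=87.1289), down 98.6949 (V=138.8836). Price 112.5604; hedge Δ=-1.0000, bond B=232.9200.
  t=2,j=1: stock 183.4750 → up 229.3438 (V=48.6813), down 150.4495 (V=87.1289). Price 67.8885; hedge Δ=-0.4873, bond B=157.3017.
  t=2,j=2: stock 279.6875 → up 349.6094 (V=112.0309), down 229.3438 (V=48.6813). Price 76.6140; hedge Δ=0.5267, bond B=-70.7109.
  t=1,j=0: stock 146.7800 → up 183.4750 (V=67.8885), down 120.3596 (V=112.5604). Price 89.9831; hedge Δ=-0.7078, bond B=193.8713.
  t=1,j=1: stock 223.7500 → up 279.6875 (V=76.6140), down 183.4750 (V=67.8885). Price 70.5361; hedge Δ=0.0907, bond B=50.2445.
  t=0,j=0: stock 179.0000 → up 223.7500 (V=70.5361), down 146.7800 (V=89.9831). Price 79.3510; hedge Δ=-0.2527, bond B=124.5766.
Root portfolio cost Δ·179+B reproduces V0=79.3510.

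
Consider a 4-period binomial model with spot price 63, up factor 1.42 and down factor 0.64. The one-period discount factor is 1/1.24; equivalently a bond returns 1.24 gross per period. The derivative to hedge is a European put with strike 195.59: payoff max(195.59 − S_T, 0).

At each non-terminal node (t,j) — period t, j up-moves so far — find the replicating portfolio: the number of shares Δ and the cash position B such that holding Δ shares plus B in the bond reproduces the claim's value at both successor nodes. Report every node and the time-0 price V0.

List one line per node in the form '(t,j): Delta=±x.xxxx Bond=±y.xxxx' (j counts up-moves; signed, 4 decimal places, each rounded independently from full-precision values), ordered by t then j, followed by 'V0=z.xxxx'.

(0,0): Delta=-0.7058 Bond=73.1629
(1,0): Delta=-1.0000 Bond=102.5845
(1,1): Delta=-0.6660 Bond=87.1633
(2,0): Delta=-1.0000 Bond=127.2047
(2,1): Delta=-1.0000 Bond=127.2047
(2,2): Delta=-0.6209 Bond=102.3458
(3,0): Delta=-1.0000 Bond=157.7339
(3,1): Delta=-1.0000 Bond=157.7339
(3,2): Delta=-1.0000 Bond=157.7339
(3,3): Delta=-0.5696 Bond=117.6613
V0=28.6980

Since d<R<u, set p* = (R−d)/(u−d) = 0.7692; price each node as the discounted p*-expectation of its children.
At expiry t=4: V(4,0)=185.0204, V(4,1)=172.1386, V(4,2)=143.5572, V(4,3)=80.1422, V(4,4)=0.0000
  t=3,j=0: stock 16.5151 → up 23.4514 (V=172.1386), down 10.5696 (V=185.0204). Price 141.2188; hedge Δ=-1.0000, bond B=157.7339.
  t=3,j=1: stock 36.6428 → up 52.0328 (V=143.5572), down 23.4514 (V=172.1386). Price 121.0911; hedge Δ=-1.0000, bond B=157.7339.
  t=3,j=2: stock 81.3012 → up 115.4478 (V=80.1422), down 52.0328 (V=143.5572). Price 76.4326; hedge Δ=-1.0000, bond B=157.7339.
  t=3,j=3: stock 180.3871 → up 256.1497 (V=0.0000), down 115.4478 (V=80.1422). Price 14.9148; hedge Δ=-0.5696, bond B=117.6613.
  t=2,j=0: stock 25.8048 → up 36.6428 (V=121.0911), down 16.5151 (V=141.2188). Price 101.3999; hedge Δ=-1.0000, bond B=127.2047.
  t=2,j=1: stock 57.2544 → up 81.3012 (V=76.4326), down 36.6428 (V=121.0911). Price 69.9503; hedge Δ=-1.0000, bond B=127.2047.
  t=2,j=2: stock 127.0332 → up 180.3871 (V=14.9148), down 81.3012 (V=76.4326). Price 23.4768; hedge Δ=-0.6209, bond B=102.3458.
  t=1,j=0: stock 40.3200 → up 57.2544 (V=69.9503), down 25.8048 (V=101.3999). Price 62.2645; hedge Δ=-1.0000, bond B=102.5845.
  t=1,j=1: stock 89.4600 → up 127.0332 (V=23.4768), down 57.2544 (V=69.9503). Price 27.5818; hedge Δ=-0.6660, bond B=87.1633.
  t=0,j=0: stock 63.0000 → up 89.4600 (V=27.5818), down 40.3200 (V=62.2645). Price 28.6980; hedge Δ=-0.7058, bond B=73.1629.
Root portfolio cost Δ·63+B reproduces V0=28.6980.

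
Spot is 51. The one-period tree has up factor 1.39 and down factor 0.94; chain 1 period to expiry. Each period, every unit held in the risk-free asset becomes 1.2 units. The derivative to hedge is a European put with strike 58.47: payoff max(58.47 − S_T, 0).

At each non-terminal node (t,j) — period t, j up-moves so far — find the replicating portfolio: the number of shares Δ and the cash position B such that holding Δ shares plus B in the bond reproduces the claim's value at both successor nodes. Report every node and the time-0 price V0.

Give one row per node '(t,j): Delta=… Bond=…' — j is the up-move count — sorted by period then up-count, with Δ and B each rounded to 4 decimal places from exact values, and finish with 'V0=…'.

(0,0): Delta=-0.4588 Bond=27.1050
V0=3.7050

Risk-neutral probability p* = (R−d)/(u−d) = (1.2−0.94)/(1.39−0.94) = 0.5778.
Terminal payoffs: V(1,0)=10.5300, V(1,1)=0.0000
  t=0,j=0: stock 51.0000 → up 70.8900 (V=0.0000), down 47.9400 (V=10.5300). Price 3.7050; hedge Δ=-0.4588, bond B=27.1050.
Self-financing check: at every node Δ·S+B equals the discounted successor values.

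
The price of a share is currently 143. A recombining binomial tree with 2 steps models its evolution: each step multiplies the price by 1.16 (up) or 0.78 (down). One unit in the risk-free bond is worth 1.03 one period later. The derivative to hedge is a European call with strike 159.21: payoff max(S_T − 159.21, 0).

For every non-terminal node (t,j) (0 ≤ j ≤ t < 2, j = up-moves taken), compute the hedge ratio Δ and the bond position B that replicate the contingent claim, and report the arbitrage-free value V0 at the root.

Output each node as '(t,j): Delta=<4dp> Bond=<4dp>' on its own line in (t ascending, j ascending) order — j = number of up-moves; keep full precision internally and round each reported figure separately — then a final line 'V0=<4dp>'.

Since d<R<u, set p* = (R−d)/(u−d) = 0.6579; price each node as the discounted p*-expectation of its children.
Terminal values V(2,·): V(2,0)=0.0000, V(2,1)=0.0000, V(2,2)=33.2108
  t=1,j=0: stock 111.5400 → up 129.3864 (V=0.0000), down 87.0012 (V=0.0000). Price 0.0000; hedge Δ=0.0000, bond B=0.0000.
  t=1,j=1: stock 165.8800 → up 192.4208 (V=33.2108), down 129.3864 (V=0.0000). Price 21.2128; hedge Δ=0.5269, bond B=-66.1840.
  t=0,j=0: stock 143.0000 → up 165.8800 (V=21.2128), down 111.5400 (V=0.0000). Price 13.5493; hedge Δ=0.3904, bond B=-42.2739.
Self-financing check: at every node Δ·S+B equals the discounted successor values.

(0,0): Delta=0.3904 Bond=-42.2739
(1,0): Delta=0.0000 Bond=0.0000
(1,1): Delta=0.5269 Bond=-66.1840
V0=13.5493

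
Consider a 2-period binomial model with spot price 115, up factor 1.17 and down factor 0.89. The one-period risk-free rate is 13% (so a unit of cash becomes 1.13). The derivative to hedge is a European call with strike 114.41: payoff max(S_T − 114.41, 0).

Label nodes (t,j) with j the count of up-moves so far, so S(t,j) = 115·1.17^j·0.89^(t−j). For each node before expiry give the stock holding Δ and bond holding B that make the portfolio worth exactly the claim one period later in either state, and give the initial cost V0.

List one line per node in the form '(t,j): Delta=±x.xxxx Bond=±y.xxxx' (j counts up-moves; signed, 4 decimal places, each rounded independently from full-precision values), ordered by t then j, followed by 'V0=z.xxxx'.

(0,0): Delta=0.9084 Bond=-78.6986
(1,0): Delta=0.1863 Bond=-15.0195
(1,1): Delta=1.0000 Bond=-101.2478
V0=25.7729

The replicating-portfolio and risk-neutral prices coincide; use p* = (1.13−0.89)/(1.17−0.89) = 0.8571 for the latter.
Payoff layer (t=2): V(2,0)=0.0000, V(2,1)=5.3395, V(2,2)=43.0135
Node (1,0) S=102.3500: V=(p*·5.3395+(1−p*)·0.0000)/1.13=4.0502; Δ=(5.3395−0.0000)/(119.7495−91.0915)=0.1863; B=V−Δ·S=-15.0195
Node (1,1) S=134.5500: V=(p*·43.0135+(1−p*)·5.3395)/1.13=33.3022; Δ=(43.0135−5.3395)/(157.4235−119.7495)=1.0000; B=V−Δ·S=-101.2478
Node (0,0) S=115.0000: V=(p*·33.3022+(1−p*)·4.0502)/1.13=25.7729; Δ=(33.3022−4.0502)/(134.5500−102.3500)=0.9084; B=V−Δ·S=-78.6986
Root portfolio cost Δ·115+B reproduces V0=25.7729.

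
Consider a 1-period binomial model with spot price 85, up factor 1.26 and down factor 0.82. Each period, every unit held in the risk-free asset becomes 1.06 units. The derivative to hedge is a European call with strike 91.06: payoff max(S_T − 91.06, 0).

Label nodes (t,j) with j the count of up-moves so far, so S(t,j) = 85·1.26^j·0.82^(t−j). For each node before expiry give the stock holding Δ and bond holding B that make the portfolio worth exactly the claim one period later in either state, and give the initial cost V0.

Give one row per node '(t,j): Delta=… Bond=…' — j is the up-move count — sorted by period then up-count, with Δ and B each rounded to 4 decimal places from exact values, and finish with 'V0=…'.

No-arbitrage ⇒ martingale measure with p* = (R−d)/(u−d) = 0.5455.
Terminal payoffs: V(1,0)=0.0000, V(1,1)=16.0400
(0,0): S=85.0000. Δ = (V_up−V_dn)/(S_up−S_dn) = (16.0400−0.0000)/(107.1000−69.7000) = 0.4289. V = [p*·16.0400 + (1−p*)·0.0000]/1.06 = 8.2539. B = V − Δ·S = -28.2007.
Check: Δ(0,0)·S0 + B(0,0) = 8.2539 = V0.

(0,0): Delta=0.4289 Bond=-28.2007
V0=8.2539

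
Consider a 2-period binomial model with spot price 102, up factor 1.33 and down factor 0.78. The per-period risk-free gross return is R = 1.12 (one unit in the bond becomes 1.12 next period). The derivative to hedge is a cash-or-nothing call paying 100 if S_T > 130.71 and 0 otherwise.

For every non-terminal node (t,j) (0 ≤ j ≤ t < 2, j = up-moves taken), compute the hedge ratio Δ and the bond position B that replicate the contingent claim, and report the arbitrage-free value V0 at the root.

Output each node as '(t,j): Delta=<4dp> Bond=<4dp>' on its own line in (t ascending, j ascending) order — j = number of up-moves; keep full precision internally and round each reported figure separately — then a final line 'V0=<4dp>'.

The replicating-portfolio and risk-neutral prices coincide; use p* = (1.12−0.78)/(1.33−0.78) = 0.6182 for the latter.
Terminal values V(2,·): V(2,0)=0.0000, V(2,1)=0.0000, V(2,2)=100.0000
(1,0): S=79.5600. Δ = (V_up−V_dn)/(S_up−S_dn) = (0.0000−0.0000)/(105.8148−62.0568) = 0.0000. V = [p*·0.0000 + (1−p*)·0.0000]/1.12 = 0.0000. B = V − Δ·S = 0.0000.
(1,1): S=135.6600. Δ = (V_up−V_dn)/(S_up−S_dn) = (100.0000−0.0000)/(180.4278−105.8148) = 1.3402. V = [p*·100.0000 + (1−p*)·0.0000]/1.12 = 55.1948. B = V − Δ·S = -126.6234.
(0,0): S=102.0000. Δ = (V_up−V_dn)/(S_up−S_dn) = (55.1948−0.0000)/(135.6600−79.5600) = 0.9839. V = [p*·55.1948 + (1−p*)·0.0000]/1.12 = 30.4647. B = V − Δ·S = -69.8895.
Check: Δ(0,0)·S0 + B(0,0) = 30.4647 = V0.

(0,0): Delta=0.9839 Bond=-69.8895
(1,0): Delta=0.0000 Bond=0.0000
(1,1): Delta=1.3402 Bond=-126.6234
V0=30.4647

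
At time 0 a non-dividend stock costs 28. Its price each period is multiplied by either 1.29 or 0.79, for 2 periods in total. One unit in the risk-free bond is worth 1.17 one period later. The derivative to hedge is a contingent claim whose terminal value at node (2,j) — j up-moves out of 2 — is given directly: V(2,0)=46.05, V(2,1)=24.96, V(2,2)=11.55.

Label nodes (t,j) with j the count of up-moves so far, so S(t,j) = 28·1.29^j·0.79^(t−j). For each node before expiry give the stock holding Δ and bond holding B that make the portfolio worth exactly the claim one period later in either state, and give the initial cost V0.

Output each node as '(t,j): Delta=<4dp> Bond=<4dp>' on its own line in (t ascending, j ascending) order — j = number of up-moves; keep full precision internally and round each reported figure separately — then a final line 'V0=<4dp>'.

No-arbitrage ⇒ martingale measure with p* = (R−d)/(u−d) = 0.7600.
Payoff layer (t=2): V(2,0)=46.0500, V(2,1)=24.9600, V(2,2)=11.5500
Node (1,0) S=22.1200: V=(p*·24.9600+(1−p*)·46.0500)/1.17=25.6595; Δ=(24.9600−46.0500)/(28.5348−17.4748)=-1.9069; B=V−Δ·S=67.8395
Node (1,1) S=36.1200: V=(p*·11.5500+(1−p*)·24.9600)/1.17=12.6226; Δ=(11.5500−24.9600)/(46.5948−28.5348)=-0.7425; B=V−Δ·S=39.4426
Node (0,0) S=28.0000: V=(p*·12.6226+(1−p*)·25.6595)/1.17=13.4628; Δ=(12.6226−25.6595)/(36.1200−22.1200)=-0.9312; B=V−Δ·S=39.5366
Root portfolio cost Δ·28+B reproduces V0=13.4628.

(0,0): Delta=-0.9312 Bond=39.5366
(1,0): Delta=-1.9069 Bond=67.8395
(1,1): Delta=-0.7425 Bond=39.4426
V0=13.4628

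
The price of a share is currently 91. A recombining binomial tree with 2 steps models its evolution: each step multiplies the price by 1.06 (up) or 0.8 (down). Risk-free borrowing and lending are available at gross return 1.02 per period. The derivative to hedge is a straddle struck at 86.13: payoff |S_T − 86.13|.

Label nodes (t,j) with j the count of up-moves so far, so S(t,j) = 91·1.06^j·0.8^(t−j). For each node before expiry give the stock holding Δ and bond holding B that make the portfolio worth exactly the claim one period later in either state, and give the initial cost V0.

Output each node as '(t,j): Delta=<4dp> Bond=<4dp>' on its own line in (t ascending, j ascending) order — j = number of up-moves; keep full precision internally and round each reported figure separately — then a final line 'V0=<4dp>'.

Since d<R<u, set p* = (R−d)/(u−d) = 0.8462; price each node as the discounted p*-expectation of its children.
Payoff layer (t=2): V(2,0)=27.8900, V(2,1)=8.9620, V(2,2)=16.1176
Node (1,0) S=72.8000: V=(p*·8.9620+(1−p*)·27.8900)/1.02=11.6412; Δ=(8.9620−27.8900)/(77.1680−58.2400)=-1.0000; B=V−Δ·S=84.4412
Node (1,1) S=96.4600: V=(p*·16.1176+(1−p*)·8.9620)/1.02=14.7223; Δ=(16.1176−8.9620)/(102.2476−77.1680)=0.2853; B=V−Δ·S=-12.7992
Node (0,0) S=91.0000: V=(p*·14.7223+(1−p*)·11.6412)/1.02=13.9689; Δ=(14.7223−11.6412)/(96.4600−72.8000)=0.1302; B=V−Δ·S=2.1185
Check: Δ(0,0)·S0 + B(0,0) = 13.9689 = V0.

(0,0): Delta=0.1302 Bond=2.1185
(1,0): Delta=-1.0000 Bond=84.4412
(1,1): Delta=0.2853 Bond=-12.7992
V0=13.9689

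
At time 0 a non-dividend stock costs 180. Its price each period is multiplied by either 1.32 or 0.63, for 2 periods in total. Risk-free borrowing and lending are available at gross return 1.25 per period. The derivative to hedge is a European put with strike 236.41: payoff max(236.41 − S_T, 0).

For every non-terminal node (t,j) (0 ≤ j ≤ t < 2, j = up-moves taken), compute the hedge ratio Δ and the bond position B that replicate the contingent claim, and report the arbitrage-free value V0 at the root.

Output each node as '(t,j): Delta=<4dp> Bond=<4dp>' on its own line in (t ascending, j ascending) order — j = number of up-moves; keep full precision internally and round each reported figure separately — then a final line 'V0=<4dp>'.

Under the risk-neutral measure, an up-move has probability p* = (R−d)/(u−d) = 0.8986 and values discount at R = 1.25.
Payoff layer (t=2): V(2,0)=164.9680, V(2,1)=86.7220, V(2,2)=0.0000
Node (1,0) S=113.4000: V=(p*·86.7220+(1−p*)·164.9680)/1.25=75.7280; Δ=(86.7220−164.9680)/(149.6880−71.4420)=-1.0000; B=V−Δ·S=189.1280
Node (1,1) S=237.6000: V=(p*·0.0000+(1−p*)·86.7220)/1.25=7.0383; Δ=(0.0000−86.7220)/(313.6320−149.6880)=-0.5290; B=V−Δ·S=132.7224
Node (0,0) S=180.0000: V=(p*·7.0383+(1−p*)·75.7280)/1.25=11.2055; Δ=(7.0383−75.7280)/(237.6000−113.4000)=-0.5531; B=V−Δ·S=110.7557
Each (Δ,B) replicates both successor values, so the strategy is self-financing and V0 is arbitrage-free.

(0,0): Delta=-0.5531 Bond=110.7557
(1,0): Delta=-1.0000 Bond=189.1280
(1,1): Delta=-0.5290 Bond=132.7224
V0=11.2055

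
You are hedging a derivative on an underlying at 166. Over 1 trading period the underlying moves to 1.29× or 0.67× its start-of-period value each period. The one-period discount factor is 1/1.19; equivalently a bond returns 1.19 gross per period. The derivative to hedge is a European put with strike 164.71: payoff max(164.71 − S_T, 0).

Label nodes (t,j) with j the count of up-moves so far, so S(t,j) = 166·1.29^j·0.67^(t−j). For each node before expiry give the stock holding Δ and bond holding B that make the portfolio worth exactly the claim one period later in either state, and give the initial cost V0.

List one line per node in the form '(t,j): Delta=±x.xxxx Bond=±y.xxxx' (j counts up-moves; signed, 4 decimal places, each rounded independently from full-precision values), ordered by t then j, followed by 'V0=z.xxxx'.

(0,0): Delta=-0.5197 Bond=93.5241
V0=7.2499

Risk-neutral probability p* = (R−d)/(u−d) = (1.19−0.67)/(1.29−0.67) = 0.8387.
Terminal values V(1,·): V(1,0)=53.4900, V(1,1)=0.0000
Node (0,0) S=166.0000: V=(p*·0.0000+(1−p*)·53.4900)/1.19=7.2499; Δ=(0.0000−53.4900)/(214.1400−111.2200)=-0.5197; B=V−Δ·S=93.5241
Self-financing check: at every node Δ·S+B equals the discounted successor values.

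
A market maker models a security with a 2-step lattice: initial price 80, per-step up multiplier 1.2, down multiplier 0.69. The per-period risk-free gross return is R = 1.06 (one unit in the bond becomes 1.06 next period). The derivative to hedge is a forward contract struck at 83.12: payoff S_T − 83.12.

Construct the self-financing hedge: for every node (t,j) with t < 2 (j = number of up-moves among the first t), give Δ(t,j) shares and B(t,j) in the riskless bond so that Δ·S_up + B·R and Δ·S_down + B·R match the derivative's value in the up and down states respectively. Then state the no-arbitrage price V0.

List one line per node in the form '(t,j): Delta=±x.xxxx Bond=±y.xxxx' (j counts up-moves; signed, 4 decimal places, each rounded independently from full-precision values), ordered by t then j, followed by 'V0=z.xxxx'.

No-arbitrage ⇒ martingale measure with p* = (R−d)/(u−d) = 0.7255.
Terminal values V(2,·): V(2,0)=-45.0320, V(2,1)=-16.8800, V(2,2)=32.0800
(1,0): S=55.2000. Δ = (V_up−V_dn)/(S_up−S_dn) = (-16.8800−-45.0320)/(66.2400−38.0880) = 1.0000. V = [p*·-16.8800 + (1−p*)·-45.0320]/1.06 = -23.2151. B = V − Δ·S = -78.4151.
(1,1): S=96.0000. Δ = (V_up−V_dn)/(S_up−S_dn) = (32.0800−-16.8800)/(115.2000−66.2400) = 1.0000. V = [p*·32.0800 + (1−p*)·-16.8800]/1.06 = 17.5849. B = V − Δ·S = -78.4151.
(0,0): S=80.0000. Δ = (V_up−V_dn)/(S_up−S_dn) = (17.5849−-23.2151)/(96.0000−55.2000) = 1.0000. V = [p*·17.5849 + (1−p*)·-23.2151]/1.06 = 6.0235. B = V − Δ·S = -73.9765.
Self-financing check: at every node Δ·S+B equals the discounted successor values.

(0,0): Delta=1.0000 Bond=-73.9765
(1,0): Delta=1.0000 Bond=-78.4151
(1,1): Delta=1.0000 Bond=-78.4151
V0=6.0235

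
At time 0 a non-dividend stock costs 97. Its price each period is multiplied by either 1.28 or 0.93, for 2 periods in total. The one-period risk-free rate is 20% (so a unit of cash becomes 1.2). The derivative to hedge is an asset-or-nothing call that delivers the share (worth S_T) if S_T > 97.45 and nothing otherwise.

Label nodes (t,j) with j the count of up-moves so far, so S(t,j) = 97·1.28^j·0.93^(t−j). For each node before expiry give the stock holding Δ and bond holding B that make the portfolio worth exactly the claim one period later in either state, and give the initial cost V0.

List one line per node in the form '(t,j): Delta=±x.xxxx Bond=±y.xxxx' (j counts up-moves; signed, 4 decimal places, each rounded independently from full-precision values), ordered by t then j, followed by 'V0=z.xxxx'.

(0,0): Delta=1.4707 Bond=-48.7011
(1,0): Delta=3.6571 Bond=-255.6809
(1,1): Delta=1.0000 Bond=0.0000
V0=93.9562

Under the risk-neutral measure, an up-move has probability p* = (R−d)/(u−d) = 0.7714 and values discount at R = 1.2.
At expiry t=2: V(2,0)=0.0000, V(2,1)=115.4688, V(2,2)=158.9248
Node (1,0) S=90.2100: V=(p*·115.4688+(1−p*)·0.0000)/1.2=74.2299; Δ=(115.4688−0.0000)/(115.4688−83.8953)=3.6571; B=V−Δ·S=-255.6809
Node (1,1) S=124.1600: V=(p*·158.9248+(1−p*)·115.4688)/1.2=124.1600; Δ=(158.9248−115.4688)/(158.9248−115.4688)=1.0000; B=V−Δ·S=0.0000
Node (0,0) S=97.0000: V=(p*·124.1600+(1−p*)·74.2299)/1.2=93.9562; Δ=(124.1600−74.2299)/(124.1600−90.2100)=1.4707; B=V−Δ·S=-48.7011
Each (Δ,B) replicates both successor values, so the strategy is self-financing and V0 is arbitrage-free.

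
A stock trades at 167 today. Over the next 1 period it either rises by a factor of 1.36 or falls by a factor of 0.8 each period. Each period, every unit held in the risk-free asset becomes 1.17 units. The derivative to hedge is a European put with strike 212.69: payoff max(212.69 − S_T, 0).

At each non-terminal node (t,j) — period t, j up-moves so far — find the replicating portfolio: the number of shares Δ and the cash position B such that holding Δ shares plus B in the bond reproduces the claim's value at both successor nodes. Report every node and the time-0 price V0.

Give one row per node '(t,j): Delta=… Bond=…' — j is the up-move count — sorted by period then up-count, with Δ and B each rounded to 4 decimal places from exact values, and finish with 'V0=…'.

Risk-neutral probability p* = (R−d)/(u−d) = (1.17−0.8)/(1.36−0.8) = 0.6607.
At expiry t=1: V(1,0)=79.0900, V(1,1)=0.0000
(0,0): S=167.0000. Δ = (V_up−V_dn)/(S_up−S_dn) = (0.0000−79.0900)/(227.1200−133.6000) = -0.8457. V = [p*·0.0000 + (1−p*)·79.0900]/1.17 = 22.9351. B = V − Δ·S = 164.1673.
Self-financing check: at every node Δ·S+B equals the discounted successor values.

(0,0): Delta=-0.8457 Bond=164.1673
V0=22.9351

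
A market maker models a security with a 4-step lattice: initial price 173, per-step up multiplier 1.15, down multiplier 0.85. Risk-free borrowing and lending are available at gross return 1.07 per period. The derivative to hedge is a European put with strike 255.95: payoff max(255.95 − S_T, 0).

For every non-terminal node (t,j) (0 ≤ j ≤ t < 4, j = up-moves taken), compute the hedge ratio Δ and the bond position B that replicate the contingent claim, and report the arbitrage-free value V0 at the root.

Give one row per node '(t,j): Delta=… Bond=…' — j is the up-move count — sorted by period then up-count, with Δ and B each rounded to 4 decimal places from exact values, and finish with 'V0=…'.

(0,0): Delta=-0.7108 Bond=155.5151
(1,0): Delta=-1.0000 Bond=208.9314
(1,1): Delta=-0.6330 Bond=150.9356
(2,0): Delta=-1.0000 Bond=223.5566
(2,1): Delta=-1.0000 Bond=223.5566
(2,2): Delta=-0.5344 Bond=138.9355
(3,0): Delta=-1.0000 Bond=239.2056
(3,1): Delta=-1.0000 Bond=239.2056
(3,2): Delta=-1.0000 Bond=239.2056
(3,3): Delta=-0.4093 Bond=115.7356
V0=32.5507

No-arbitrage ⇒ martingale measure with p* = (R−d)/(u−d) = 0.7333.
Terminal payoffs: V(4,0)=165.6429, V(4,1)=133.7698, V(4,2)=90.6474, V(4,3)=32.3053, V(4,4)=0.0000
(3,0): S=106.2436. Δ = (V_up−V_dn)/(S_up−S_dn) = (133.7698−165.6429)/(122.1802−90.3071) = -1.0000. V = [p*·133.7698 + (1−p*)·165.6429]/1.07 = 132.9620. B = V − Δ·S = 239.2056.
(3,1): S=143.7414. Δ = (V_up−V_dn)/(S_up−S_dn) = (90.6474−133.7698)/(165.3026−122.1802) = -1.0000. V = [p*·90.6474 + (1−p*)·133.7698]/1.07 = 95.4642. B = V − Δ·S = 239.2056.
(3,2): S=194.4736. Δ = (V_up−V_dn)/(S_up−S_dn) = (32.3053−90.6474)/(223.6447−165.3026) = -1.0000. V = [p*·32.3053 + (1−p*)·90.6474]/1.07 = 44.7320. B = V − Δ·S = 239.2056.
(3,3): S=263.1114. Δ = (V_up−V_dn)/(S_up−S_dn) = (0.0000−32.3053)/(302.5781−223.6447) = -0.4093. V = [p*·0.0000 + (1−p*)·32.3053]/1.07 = 8.0512. B = V − Δ·S = 115.7356.
(2,0): S=124.9925. Δ = (V_up−V_dn)/(S_up−S_dn) = (95.4642−132.9620)/(143.7414−106.2436) = -1.0000. V = [p*·95.4642 + (1−p*)·132.9620]/1.07 = 98.5641. B = V − Δ·S = 223.5566.
(2,1): S=169.1075. Δ = (V_up−V_dn)/(S_up−S_dn) = (44.7320−95.4642)/(194.4736−143.7414) = -1.0000. V = [p*·44.7320 + (1−p*)·95.4642]/1.07 = 54.4491. B = V − Δ·S = 223.5566.
(2,2): S=228.7925. Δ = (V_up−V_dn)/(S_up−S_dn) = (8.0512−44.7320)/(263.1114−194.4736) = -0.5344. V = [p*·8.0512 + (1−p*)·44.7320]/1.07 = 16.6661. B = V − Δ·S = 138.9355.
(1,0): S=147.0500. Δ = (V_up−V_dn)/(S_up−S_dn) = (54.4491−98.5641)/(169.1075−124.9925) = -1.0000. V = [p*·54.4491 + (1−p*)·98.5641]/1.07 = 61.8814. B = V − Δ·S = 208.9314.
(1,1): S=198.9500. Δ = (V_up−V_dn)/(S_up−S_dn) = (16.6661−54.4491)/(228.7925−169.1075) = -0.6330. V = [p*·16.6661 + (1−p*)·54.4491]/1.07 = 24.9921. B = V − Δ·S = 150.9356.
(0,0): S=173.0000. Δ = (V_up−V_dn)/(S_up−S_dn) = (24.9921−61.8814)/(198.9500−147.0500) = -0.7108. V = [p*·24.9921 + (1−p*)·61.8814]/1.07 = 32.5507. B = V − Δ·S = 155.5151.
Each (Δ,B) replicates both successor values, so the strategy is self-financing and V0 is arbitrage-free.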